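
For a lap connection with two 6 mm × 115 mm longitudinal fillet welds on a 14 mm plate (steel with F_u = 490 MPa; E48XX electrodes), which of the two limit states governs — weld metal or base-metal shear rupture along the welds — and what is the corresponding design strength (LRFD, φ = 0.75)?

φR_n ≈ 211 kN (weld metal governs)

E48XX → F_EXX = 480 MPa.
t_e = 0.707 × 6 = 4.242 mm; L = 230 mm.
Weld metal: φR_n = 0.75 × 0.6 × 480 × 4.242 × 230 × 10⁻³ = 210.7 kN.
Base metal (shear rupture): φR_n = 0.75 × 0.6 × 490 × 14 × 230 × 10⁻³ = 710 kN.
Governing: weld metal.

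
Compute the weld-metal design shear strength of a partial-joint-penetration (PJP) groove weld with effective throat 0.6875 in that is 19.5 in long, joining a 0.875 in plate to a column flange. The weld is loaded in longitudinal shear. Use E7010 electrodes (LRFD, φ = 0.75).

φR_n ≈ 422 kip

E70XX → F_EXX = 70 ksi.
Effective throat (given) t_e = 0.6875 in.
A_we = 0.6875 × 19.5 = 13.41 in².
F_nw = 0.6 F_EXX = 42 ksi.
φR_n = 0.75 × 42 × 13.41 = 422.3 kip.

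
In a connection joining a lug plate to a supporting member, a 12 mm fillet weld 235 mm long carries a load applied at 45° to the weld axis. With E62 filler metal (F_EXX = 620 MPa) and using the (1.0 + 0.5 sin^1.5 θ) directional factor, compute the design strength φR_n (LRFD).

φR_n ≈ 722 kN

t_e = 0.707 × 12 = 8.484 mm; A_we = 8.484 × 235 = 1994 mm².
Directional factor: 1.0 + 0.5 sin^1.5(45°) = 1.297.
F_nw = 0.6 × 620 × 1.297 = 482.6 MPa.
φR_n = 0.75 × 482.6 × 1994 × 10⁻³ = 721.6 kN.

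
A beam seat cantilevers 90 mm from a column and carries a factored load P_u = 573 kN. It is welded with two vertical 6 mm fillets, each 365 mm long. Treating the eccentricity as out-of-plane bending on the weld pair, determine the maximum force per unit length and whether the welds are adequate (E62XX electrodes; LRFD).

f_max ≈ 1400 N/mm; NOT adequate

E62XX → F_EXX = 620 MPa.
L_w = 2 × 365 = 730 mm; section modulus (unit throat) S = 2 × L²/6 = 44410 mm².
Direct shear f_v = P/L_w = 573×10³/730 = 784.9 N/mm.
Moment M = P × e = 573×10³ × 90 = 51570000 N·mm; bending f_b = M/S = 1161 N/mm.
f_max = √(f_v² + f_b²) = √(784.9² + 1161²) = 1402 N/mm.
φr_n = 0.75 × 0.6 × 620 × (0.707 × 6) = 1184 N/mm → NOT adequate.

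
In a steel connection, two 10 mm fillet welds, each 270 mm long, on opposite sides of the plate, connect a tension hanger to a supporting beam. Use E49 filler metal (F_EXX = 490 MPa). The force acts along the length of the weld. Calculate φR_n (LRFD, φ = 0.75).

Effective throat t_e = 0.707 × 10 = 7.07 mm.
Total length L = 540 mm; A_we = 7.07 × 540 = 3818 mm².
F_nw = 0.6 F_EXX = 0.6 × 490 = 294 MPa.
φR_n = 0.75 × 294 × 3818 × 10⁻³ = 841.8 kN.

φR_n ≈ 842 kN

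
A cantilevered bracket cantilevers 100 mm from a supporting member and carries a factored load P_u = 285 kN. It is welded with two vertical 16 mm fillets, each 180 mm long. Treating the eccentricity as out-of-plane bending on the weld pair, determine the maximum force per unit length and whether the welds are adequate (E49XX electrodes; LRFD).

E49XX → F_EXX = 490 MPa.
L_w = 2 × 180 = 360 mm; section modulus (unit throat) S = 2 × L²/6 = 10800 mm².
Direct shear f_v = P/L_w = 285×10³/360 = 791.7 N/mm.
Moment M = P × e = 285×10³ × 100 = 28500000 N·mm; bending f_b = M/S = 2639 N/mm.
f_max = √(f_v² + f_b²) = √(791.7² + 2639²) = 2755 N/mm.
φr_n = 0.75 × 0.6 × 490 × (0.707 × 16) = 2494 N/mm → NOT adequate.

f_max ≈ 2760 N/mm; NOT adequate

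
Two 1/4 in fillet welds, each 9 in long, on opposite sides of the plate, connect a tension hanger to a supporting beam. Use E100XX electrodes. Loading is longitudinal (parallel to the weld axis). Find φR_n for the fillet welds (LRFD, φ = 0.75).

E100XX → F_EXX = 100 ksi.
Effective throat t_e = 0.707 × 0.25 = 0.1767 in.
Total length L = 18 in; A_we = 0.1767 × 18 = 3.181 in².
F_nw = 0.6 F_EXX = 0.6 × 100 = 60 ksi.
φR_n = 0.75 × 60 × 3.181 = 143.2 kips.

φR_n ≈ 143 kips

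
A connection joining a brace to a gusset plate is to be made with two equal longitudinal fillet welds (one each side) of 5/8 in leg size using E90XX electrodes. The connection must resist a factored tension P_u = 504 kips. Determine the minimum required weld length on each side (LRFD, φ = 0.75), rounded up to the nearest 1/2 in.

E90XX → F_EXX = 90 ksi.
Throat t_e = 0.707 × 0.625 = 0.4419 in.
φr_n = 0.75 × 0.6 × 90 × 0.4419 = 17.9 kips/in.
L_req = P_u / φr_n = 504 / 17.9 = 28.16 in total.
Per side: 28.16 / 2 = 14.08 in.
Round up → use L = 14.5 in on each side.

L = 14.5 in on each side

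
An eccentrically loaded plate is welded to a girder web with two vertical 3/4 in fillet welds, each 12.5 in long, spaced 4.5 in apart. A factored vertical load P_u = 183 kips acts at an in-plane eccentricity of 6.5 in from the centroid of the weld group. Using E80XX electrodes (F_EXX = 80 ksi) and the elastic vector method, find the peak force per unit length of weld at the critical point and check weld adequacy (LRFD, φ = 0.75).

Total weld length L_w = 25 in. Treat welds as unit-width lines.
Polar moment about centroid: J = 2[d³/12 + d(b/2)²] = 2[12.5³/12 + 12.5×2.25²] = 452.1 in³.
Direct shear f_v = P/L_w = 183 / 25 = 7.32 kip/in (vertical).
Torsion M = P·e = 183 × 6.5 = 1189.5 kip·in.
Critical point at (x, y) = (2.25, 6.25) from centroid. f_tx = M·y/J = 16.44 kip/in; f_ty = M·x/J = 5.92 kip/in.
Resultant f_max = √[f_tx² + (f_v + f_ty)²] = √[16.44² + (7.32 + 5.92)²] = 21.11 kip/in.
Capacity per unit length: φr_n = 0.75 × 0.6 × 80 × (0.707 × 0.75) = 19.09 kip/in.
21.11 > 19.09 → NOT adequate.

f_max ≈ 21.1 kip/in; NOT adequate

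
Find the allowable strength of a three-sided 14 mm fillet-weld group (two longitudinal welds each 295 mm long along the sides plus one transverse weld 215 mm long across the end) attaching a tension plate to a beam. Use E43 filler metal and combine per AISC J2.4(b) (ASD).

R_n/Ω ≈ 1050 kN

E43XX → F_EXX = 430 MPa.
t_e = 0.707 × 14 = 9.898 mm.
R_nwl = 0.6 × 430 × 9.898 × 590 × 10⁻³ = 1507 kN (longitudinal, 2 welds).
R_nwt = 0.6 × 430 × 9.898 × 215 × 10⁻³ = 549 kN (transverse, base value).
(i) R_nwl + R_nwt = 2056 kN; (ii) 0.85 R_nwl + 1.5 R_nwt = 2104 kN.
R_n = max = 2104 kN [governs: (ii)]; R_n/Ω = 1052 kN.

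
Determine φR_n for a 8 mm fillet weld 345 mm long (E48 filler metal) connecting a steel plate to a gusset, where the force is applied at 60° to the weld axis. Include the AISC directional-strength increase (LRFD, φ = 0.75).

φR_n ≈ 591 kN

E48XX → F_EXX = 480 MPa.
t_e = 0.707 × 8 = 5.656 mm; A_we = 5.656 × 345 = 1951 mm².
Directional factor: 1.0 + 0.5 sin^1.5(60°) = 1.403.
F_nw = 0.6 × 480 × 1.403 = 404.1 MPa.
φR_n = 0.75 × 404.1 × 1951 × 10⁻³ = 591.3 kN.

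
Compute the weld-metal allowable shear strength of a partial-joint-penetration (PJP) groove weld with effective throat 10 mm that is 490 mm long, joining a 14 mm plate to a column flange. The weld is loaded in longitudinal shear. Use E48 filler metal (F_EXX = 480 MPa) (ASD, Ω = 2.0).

Effective throat (given) t_e = 10 mm.
A_we = 10 × 490 = 4900 mm².
F_nw = 0.6 F_EXX = 288 MPa.
R_n/Ω = (288 × 4900) / 2.0 × 10⁻³ = 705.6 kN.

R_n/Ω ≈ 706 kN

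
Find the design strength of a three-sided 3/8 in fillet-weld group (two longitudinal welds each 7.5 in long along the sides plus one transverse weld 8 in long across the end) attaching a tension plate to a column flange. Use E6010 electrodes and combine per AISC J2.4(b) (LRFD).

E60XX → F_EXX = 60 ksi.
t_e = 0.707 × 0.375 = 0.2651 in.
R_nwl = 0.6 × 60 × 0.2651 × 15 = 143.2 kips (longitudinal, 2 welds).
R_nwt = 0.6 × 60 × 0.2651 × 8 = 76.36 kips (transverse, base value).
(i) R_nwl + R_nwt = 219.5 kips; (ii) 0.85 R_nwl + 1.5 R_nwt = 236.2 kips.
R_n = max = 236.2 kips [governs: (ii)]; φR_n = 177.2 kips.

φR_n ≈ 177 kips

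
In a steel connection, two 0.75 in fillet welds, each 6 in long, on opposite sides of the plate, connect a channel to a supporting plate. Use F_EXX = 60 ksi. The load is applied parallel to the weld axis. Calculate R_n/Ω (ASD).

Effective throat t_e = 0.707 × 0.75 = 0.5302 in.
Total length L = 12 in; A_we = 0.5302 × 12 = 6.363 in².
F_nw = 0.6 F_EXX = 0.6 × 60 = 36 ksi.
R_n = 36 × 6.363 = 229.1 kip; R_n/Ω = 229.1/2.0 = 114.5 kip.

R_n/Ω ≈ 115 kip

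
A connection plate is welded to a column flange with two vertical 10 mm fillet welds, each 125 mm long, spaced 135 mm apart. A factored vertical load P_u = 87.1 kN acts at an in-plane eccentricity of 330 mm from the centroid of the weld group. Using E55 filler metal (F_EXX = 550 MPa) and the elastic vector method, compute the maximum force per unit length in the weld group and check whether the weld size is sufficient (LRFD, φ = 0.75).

Total weld length L_w = 250 mm. Treat welds as unit-width lines.
Polar moment about centroid: J = 2[d³/12 + d(b/2)²] = 2[125³/12 + 125×67.5²] = 1465000 mm³.
Direct shear f_v = P/L_w = 87.1×10³ / 250 = 348.4 N/mm (vertical).
Torsion M = P·e = 87.1×10³ × 330 = 28743000 N·mm.
Critical point at (x, y) = (67.5, 62.5) from centroid. f_tx = M·y/J = 1227 N/mm; f_ty = M·x/J = 1325 N/mm.
Resultant f_max = √[f_tx² + (f_v + f_ty)²] = √[1227² + (348.4 + 1325)²] = 2075 N/mm.
Capacity per unit length: φr_n = 0.75 × 0.6 × 550 × (0.707 × 10) = 1750 N/mm.
2075 > 1750 → NOT adequate.

f_max ≈ 2070 N/mm; NOT adequate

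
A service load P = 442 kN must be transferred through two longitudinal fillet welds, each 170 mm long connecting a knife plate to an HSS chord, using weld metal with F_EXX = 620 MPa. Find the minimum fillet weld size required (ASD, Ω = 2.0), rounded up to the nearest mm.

Total weld length L = 340 mm.
Required throat t_e = P × Ω / (0.6 F_EXX × L) = 442 × 2.0 / (0.6 × 620 × 340 × 10⁻³) = 6.989 mm.
Required leg w = t_e / 0.707 = 9.886 mm → use 10 mm.

w = 10 mm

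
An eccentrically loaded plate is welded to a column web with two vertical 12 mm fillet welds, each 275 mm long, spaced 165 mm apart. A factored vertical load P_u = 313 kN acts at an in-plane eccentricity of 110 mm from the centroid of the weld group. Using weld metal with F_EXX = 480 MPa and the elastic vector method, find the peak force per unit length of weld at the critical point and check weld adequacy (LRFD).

Total weld length L_w = 550 mm. Treat welds as unit-width lines.
Polar moment about centroid: J = 2[d³/12 + d(b/2)²] = 2[275³/12 + 275×82.5²] = 7210000 mm³.
Direct shear f_v = P/L_w = 313×10³ / 550 = 569.1 N/mm (vertical).
Torsion M = P·e = 313×10³ × 110 = 34430000 N·mm.
Critical point at (x, y) = (82.5, 137.5) from centroid. f_tx = M·y/J = 656.6 N/mm; f_ty = M·x/J = 394 N/mm.
Resultant f_max = √[f_tx² + (f_v + f_ty)²] = √[656.6² + (569.1 + 394)²] = 1166 N/mm.
Capacity per unit length: φr_n = 0.75 × 0.6 × 480 × (0.707 × 12) = 1833 N/mm.
1166 ≤ 1833 → adequate.

f_max ≈ 1170 N/mm; adequate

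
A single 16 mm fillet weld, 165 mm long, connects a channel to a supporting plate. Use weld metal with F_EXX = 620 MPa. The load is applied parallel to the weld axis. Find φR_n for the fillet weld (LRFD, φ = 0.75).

φR_n ≈ 521 kN

Effective throat t_e = 0.707 × 16 = 11.31 mm.
Total length L = 165 mm; A_we = 11.31 × 165 = 1866 mm².
F_nw = 0.6 F_EXX = 0.6 × 620 = 372 MPa.
φR_n = 0.75 × 372 × 1866 × 10⁻³ = 520.7 kN.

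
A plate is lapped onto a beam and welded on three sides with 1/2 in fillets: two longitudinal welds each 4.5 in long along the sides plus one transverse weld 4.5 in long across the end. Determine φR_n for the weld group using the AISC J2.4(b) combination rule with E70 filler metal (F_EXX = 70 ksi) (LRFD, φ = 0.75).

φR_n ≈ 160 kips

t_e = 0.707 × 0.5 = 0.3535 in.
R_nwl = 0.6 × 70 × 0.3535 × 9 = 133.6 kips (longitudinal, 2 welds).
R_nwt = 0.6 × 70 × 0.3535 × 4.5 = 66.81 kips (transverse, base value).
(i) R_nwl + R_nwt = 200.4 kips; (ii) 0.85 R_nwl + 1.5 R_nwt = 213.8 kips.
R_n = max = 213.8 kips [governs: (ii)]; φR_n = 160.3 kips.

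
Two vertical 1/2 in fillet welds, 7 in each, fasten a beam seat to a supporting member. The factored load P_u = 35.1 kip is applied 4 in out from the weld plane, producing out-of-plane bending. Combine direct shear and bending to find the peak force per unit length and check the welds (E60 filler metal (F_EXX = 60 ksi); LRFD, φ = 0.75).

f_max ≈ 8.95 kip/in; adequate

L_w = 2 × 7 = 14 in; section modulus (unit throat) S = 2 × L²/6 = 16.33 in².
Direct shear f_v = P/L_w = 35.1/14 = 2.507 kip/in.
Moment M = P × e = 35.1 × 4 = 140.4 kip·in; bending f_b = M/S = 8.596 kip/in.
f_max = √(f_v² + f_b²) = √(2.507² + 8.596²) = 8.954 kip/in.
φr_n = 0.75 × 0.6 × 60 × (0.707 × 0.5) = 9.544 kip/in → adequate.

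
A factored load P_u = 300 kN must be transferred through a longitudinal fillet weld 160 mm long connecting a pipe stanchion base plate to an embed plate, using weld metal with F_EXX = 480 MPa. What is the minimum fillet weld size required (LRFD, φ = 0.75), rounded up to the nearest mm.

w = 13 mm

Total weld length L = 160 mm.
Required throat t_e = P_u / (φ × 0.6 F_EXX × L) = 300 / (0.75 × 0.6 × 480 × 160 × 10⁻³) = 8.681 mm.
Required leg w = t_e / 0.707 = 12.28 mm → use 13 mm.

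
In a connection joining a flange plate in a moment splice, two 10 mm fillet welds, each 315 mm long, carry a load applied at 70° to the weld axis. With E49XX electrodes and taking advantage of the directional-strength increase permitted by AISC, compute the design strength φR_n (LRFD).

φR_n ≈ 1430 kN

E49XX → F_EXX = 490 MPa.
t_e = 0.707 × 10 = 7.07 mm; A_we = 7.07 × 630 = 4454 mm².
Directional factor: 1.0 + 0.5 sin^1.5(70°) = 1.455.
F_nw = 0.6 × 490 × 1.455 = 427.9 MPa.
φR_n = 0.75 × 427.9 × 4454 × 10⁻³ = 1429 kN.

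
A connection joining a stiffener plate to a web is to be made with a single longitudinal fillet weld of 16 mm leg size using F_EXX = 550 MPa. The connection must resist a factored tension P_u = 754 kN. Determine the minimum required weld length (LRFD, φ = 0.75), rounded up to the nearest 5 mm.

Throat t_e = 0.707 × 16 = 11.31 mm.
φr_n = 0.75 × 0.6 × 550 × 11.31 × 10⁻³ = 2.8 kN/mm.
L_req = P_u / φr_n = 754 / 2.8 = 269.3 mm total.
Round up → use L = 270 mm.

L = 270 mm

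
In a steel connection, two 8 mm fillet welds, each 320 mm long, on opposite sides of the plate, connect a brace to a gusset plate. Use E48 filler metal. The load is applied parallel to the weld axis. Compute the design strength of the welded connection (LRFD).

E48XX → F_EXX = 480 MPa.
Effective throat t_e = 0.707 × 8 = 5.656 mm.
Total length L = 640 mm; A_we = 5.656 × 640 = 3620 mm².
F_nw = 0.6 F_EXX = 0.6 × 480 = 288 MPa.
φR_n = 0.75 × 288 × 3620 × 10⁻³ = 781.9 kN.

φR_n ≈ 782 kN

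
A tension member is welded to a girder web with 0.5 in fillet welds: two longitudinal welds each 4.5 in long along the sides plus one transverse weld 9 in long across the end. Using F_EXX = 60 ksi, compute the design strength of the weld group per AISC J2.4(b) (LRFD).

φR_n ≈ 202 kips

t_e = 0.707 × 0.5 = 0.3535 in.
R_nwl = 0.6 × 60 × 0.3535 × 9 = 114.5 kips (longitudinal, 2 welds).
R_nwt = 0.6 × 60 × 0.3535 × 9 = 114.5 kips (transverse, base value).
(i) R_nwl + R_nwt = 229.1 kips; (ii) 0.85 R_nwl + 1.5 R_nwt = 269.2 kips.
R_n = max = 269.2 kips [governs: (ii)]; φR_n = 201.9 kips.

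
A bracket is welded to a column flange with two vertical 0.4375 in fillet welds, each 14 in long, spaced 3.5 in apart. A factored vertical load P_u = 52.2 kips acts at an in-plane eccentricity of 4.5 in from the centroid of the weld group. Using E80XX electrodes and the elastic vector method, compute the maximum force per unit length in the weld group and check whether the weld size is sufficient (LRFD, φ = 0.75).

f_max ≈ 4 kip/in; adequate

E80XX → F_EXX = 80 ksi.
Total weld length L_w = 28 in. Treat welds as unit-width lines.
Polar moment about centroid: J = 2[d³/12 + d(b/2)²] = 2[14³/12 + 14×1.75²] = 543.1 in³.
Direct shear f_v = P/L_w = 52.2 / 28 = 1.864 kip/in (vertical).
Torsion M = P·e = 52.2 × 4.5 = 234.9 kip·in.
Critical point at (x, y) = (1.75, 7) from centroid. f_tx = M·y/J = 3.028 kip/in; f_ty = M·x/J = 0.7569 kip/in.
Resultant f_max = √[f_tx² + (f_v + f_ty)²] = √[3.028² + (1.864 + 0.7569)²] = 4.005 kip/in.
Capacity per unit length: φr_n = 0.75 × 0.6 × 80 × (0.707 × 0.4375) = 11.14 kip/in.
4.005 ≤ 11.14 → adequate.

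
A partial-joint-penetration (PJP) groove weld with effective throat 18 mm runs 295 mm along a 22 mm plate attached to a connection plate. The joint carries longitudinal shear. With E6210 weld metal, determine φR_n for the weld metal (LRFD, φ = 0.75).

φR_n ≈ 1480 kN

E62XX → F_EXX = 620 MPa.
Effective throat (given) t_e = 18 mm.
A_we = 18 × 295 = 5310 mm².
F_nw = 0.6 F_EXX = 372 MPa.
φR_n = 0.75 × 372 × 5310 × 10⁻³ = 1481 kN.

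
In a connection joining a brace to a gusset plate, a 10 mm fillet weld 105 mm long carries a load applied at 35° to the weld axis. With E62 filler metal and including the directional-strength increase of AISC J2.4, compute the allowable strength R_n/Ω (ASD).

R_n/Ω ≈ 168 kN

E62XX → F_EXX = 620 MPa.
t_e = 0.707 × 10 = 7.07 mm; A_we = 7.07 × 105 = 742.3 mm².
Directional factor: 1.0 + 0.5 sin^1.5(35°) = 1.217.
F_nw = 0.6 × 620 × 1.217 = 452.8 MPa.
R_n/Ω = (452.8 × 742.3) / 2.0 × 10⁻³ = 168.1 kN.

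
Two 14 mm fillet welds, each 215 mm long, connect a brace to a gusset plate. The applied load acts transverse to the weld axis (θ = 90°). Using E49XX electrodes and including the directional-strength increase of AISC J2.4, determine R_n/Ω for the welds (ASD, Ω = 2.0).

R_n/Ω ≈ 938 kN

E49XX → F_EXX = 490 MPa.
t_e = 0.707 × 14 = 9.898 mm; A_we = 9.898 × 430 = 4256 mm².
Directional factor: 1.0 + 0.5 sin^1.5(90°) = 1.5.
F_nw = 0.6 × 490 × 1.5 = 441 MPa.
R_n/Ω = (441 × 4256) / 2.0 × 10⁻³ = 938.5 kN.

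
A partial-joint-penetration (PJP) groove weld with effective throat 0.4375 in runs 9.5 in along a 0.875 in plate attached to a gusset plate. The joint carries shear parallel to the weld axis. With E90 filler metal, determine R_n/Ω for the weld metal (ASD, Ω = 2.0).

R_n/Ω ≈ 112 kip

E90XX → F_EXX = 90 ksi.
Effective throat (given) t_e = 0.4375 in.
A_we = 0.4375 × 9.5 = 4.156 in².
F_nw = 0.6 F_EXX = 54 ksi.
R_n/Ω = (54 × 4.156) / 2.0 = 112.2 kip.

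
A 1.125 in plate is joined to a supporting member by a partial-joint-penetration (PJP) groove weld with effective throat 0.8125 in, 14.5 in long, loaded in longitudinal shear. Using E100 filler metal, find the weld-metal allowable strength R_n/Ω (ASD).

R_n/Ω ≈ 353 kip

E100XX → F_EXX = 100 ksi.
Effective throat (given) t_e = 0.8125 in.
A_we = 0.8125 × 14.5 = 11.78 in².
F_nw = 0.6 F_EXX = 60 ksi.
R_n/Ω = (60 × 11.78) / 2.0 = 353.4 kip.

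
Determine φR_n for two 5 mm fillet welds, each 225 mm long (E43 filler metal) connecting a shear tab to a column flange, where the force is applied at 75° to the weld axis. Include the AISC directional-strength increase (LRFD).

E43XX → F_EXX = 430 MPa.
t_e = 0.707 × 5 = 3.535 mm; A_we = 3.535 × 450 = 1591 mm².
Directional factor: 1.0 + 0.5 sin^1.5(75°) = 1.475.
F_nw = 0.6 × 430 × 1.475 = 380.5 MPa.
φR_n = 0.75 × 380.5 × 1591 × 10⁻³ = 453.9 kN.

φR_n ≈ 454 kN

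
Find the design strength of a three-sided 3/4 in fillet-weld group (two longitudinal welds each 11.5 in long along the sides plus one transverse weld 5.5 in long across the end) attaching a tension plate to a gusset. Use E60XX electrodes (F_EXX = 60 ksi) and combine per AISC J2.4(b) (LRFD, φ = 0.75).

φR_n ≈ 408 kips

t_e = 0.707 × 0.75 = 0.5302 in.
R_nwl = 0.6 × 60 × 0.5302 × 23 = 439 kips (longitudinal, 2 welds).
R_nwt = 0.6 × 60 × 0.5302 × 5.5 = 105 kips (transverse, base value).
(i) R_nwl + R_nwt = 544 kips; (ii) 0.85 R_nwl + 1.5 R_nwt = 530.7 kips.
R_n = max = 544 kips [governs: (i)]; φR_n = 408 kips.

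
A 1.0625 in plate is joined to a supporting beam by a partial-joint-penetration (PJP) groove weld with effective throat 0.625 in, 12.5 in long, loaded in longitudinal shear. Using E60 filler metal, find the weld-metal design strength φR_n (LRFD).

E60XX → F_EXX = 60 ksi.
Effective throat (given) t_e = 0.625 in.
A_we = 0.625 × 12.5 = 7.812 in².
F_nw = 0.6 F_EXX = 36 ksi.
φR_n = 0.75 × 36 × 7.812 = 210.9 kip.

φR_n ≈ 211 kip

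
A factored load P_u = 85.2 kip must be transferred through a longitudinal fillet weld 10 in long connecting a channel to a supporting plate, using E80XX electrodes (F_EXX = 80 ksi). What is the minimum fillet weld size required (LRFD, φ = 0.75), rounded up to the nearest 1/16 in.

w = 3/8 in

Total weld length L = 10 in.
Required throat t_e = P_u / (φ × 0.6 F_EXX × L) = 85.2 / (0.75 × 0.6 × 80 × 10) = 0.2367 in.
Required leg w = t_e / 0.707 = 0.3347 in → use 3/8 in.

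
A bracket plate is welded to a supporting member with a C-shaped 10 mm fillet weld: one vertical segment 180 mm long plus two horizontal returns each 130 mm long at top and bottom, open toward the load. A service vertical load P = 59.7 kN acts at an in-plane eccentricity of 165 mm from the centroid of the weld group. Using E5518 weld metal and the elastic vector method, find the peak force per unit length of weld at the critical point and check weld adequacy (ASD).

E55XX → F_EXX = 550 MPa.
Total weld length L_w = 440 mm. Treat welds as unit-width lines.
Centroid: x̄ = 2×130×65 / 440 = 38.41 mm from the vertical weld.
Polar moment about centroid: J = I_x + I_y = [180³/12 + 2×130×90²] + [180×38.41² + 2(130³/12 + 130×26.59²)] = 3408000 mm³.
Direct shear f_v = P/L_w = 59.7×10³ / 440 = 135.7 N/mm (vertical).
Torsion M = P·e = 59.7×10³ × 165 = 9850500 N·mm.
Critical point at (x, y) = (91.59, 90) from centroid. f_tx = M·y/J = 260.2 N/mm; f_ty = M·x/J = 264.8 N/mm.
Resultant f_max = √[f_tx² + (f_v + f_ty)²] = √[260.2² + (135.7 + 264.8)²] = 477.5 N/mm.
Capacity per unit length: r_n/Ω = (1/2.0) × 0.6 × 550 × (0.707 × 10) = 1167 N/mm.
477.5 ≤ 1167 → adequate.

f_max ≈ 478 N/mm; adequate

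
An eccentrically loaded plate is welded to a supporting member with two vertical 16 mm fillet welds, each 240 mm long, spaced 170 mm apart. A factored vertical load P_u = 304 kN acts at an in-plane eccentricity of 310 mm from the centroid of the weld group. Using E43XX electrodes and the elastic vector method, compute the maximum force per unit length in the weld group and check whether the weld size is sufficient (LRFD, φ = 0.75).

E43XX → F_EXX = 430 MPa.
Total weld length L_w = 480 mm. Treat welds as unit-width lines.
Polar moment about centroid: J = 2[d³/12 + d(b/2)²] = 2[240³/12 + 240×85²] = 5772000 mm³.
Direct shear f_v = P/L_w = 304×10³ / 480 = 633.3 N/mm (vertical).
Torsion M = P·e = 304×10³ × 310 = 94240000 N·mm.
Critical point at (x, y) = (85, 120) from centroid. f_tx = M·y/J = 1959 N/mm; f_ty = M·x/J = 1388 N/mm.
Resultant f_max = √[f_tx² + (f_v + f_ty)²] = √[1959² + (633.3 + 1388)²] = 2815 N/mm.
Capacity per unit length: φr_n = 0.75 × 0.6 × 430 × (0.707 × 16) = 2189 N/mm.
2815 > 2189 → NOT adequate.

f_max ≈ 2810 N/mm; NOT adequate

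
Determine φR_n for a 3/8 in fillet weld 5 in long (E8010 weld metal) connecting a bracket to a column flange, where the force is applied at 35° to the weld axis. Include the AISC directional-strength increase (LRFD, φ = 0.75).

E80XX → F_EXX = 80 ksi.
t_e = 0.707 × 0.375 = 0.2651 in; A_we = 0.2651 × 5 = 1.326 in².
Directional factor: 1.0 + 0.5 sin^1.5(35°) = 1.217.
F_nw = 0.6 × 80 × 1.217 = 58.43 ksi.
φR_n = 0.75 × 58.43 × 1.326 = 58.09 kip.

φR_n ≈ 58.1 kip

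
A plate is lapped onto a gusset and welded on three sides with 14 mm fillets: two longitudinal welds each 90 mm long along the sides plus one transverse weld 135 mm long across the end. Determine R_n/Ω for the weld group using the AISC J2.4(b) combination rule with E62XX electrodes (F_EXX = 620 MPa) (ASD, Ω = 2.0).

R_n/Ω ≈ 654 kN

t_e = 0.707 × 14 = 9.898 mm.
R_nwl = 0.6 × 620 × 9.898 × 180 × 10⁻³ = 662.8 kN (longitudinal, 2 welds).
R_nwt = 0.6 × 620 × 9.898 × 135 × 10⁻³ = 497.1 kN (transverse, base value).
(i) R_nwl + R_nwt = 1160 kN; (ii) 0.85 R_nwl + 1.5 R_nwt = 1309 kN.
R_n = max = 1309 kN [governs: (ii)]; R_n/Ω = 654.5 kN.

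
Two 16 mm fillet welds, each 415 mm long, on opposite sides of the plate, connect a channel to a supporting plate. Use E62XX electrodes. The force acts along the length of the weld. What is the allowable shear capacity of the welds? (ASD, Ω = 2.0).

E62XX → F_EXX = 620 MPa.
Effective throat t_e = 0.707 × 16 = 11.31 mm.
Total length L = 830 mm; A_we = 11.31 × 830 = 9389 mm².
F_nw = 0.6 F_EXX = 0.6 × 620 = 372 MPa.
R_n = 372 × 9389 × 10⁻³ = 3493 kN; R_n/Ω = 3493/2.0 = 1746 kN.

R_n/Ω ≈ 1750 kN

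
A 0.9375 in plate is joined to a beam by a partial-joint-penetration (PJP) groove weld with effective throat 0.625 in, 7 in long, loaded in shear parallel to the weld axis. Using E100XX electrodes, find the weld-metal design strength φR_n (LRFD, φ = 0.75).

E100XX → F_EXX = 100 ksi.
Effective throat (given) t_e = 0.625 in.
A_we = 0.625 × 7 = 4.375 in².
F_nw = 0.6 F_EXX = 60 ksi.
φR_n = 0.75 × 60 × 4.375 = 196.9 kip.

φR_n ≈ 197 kip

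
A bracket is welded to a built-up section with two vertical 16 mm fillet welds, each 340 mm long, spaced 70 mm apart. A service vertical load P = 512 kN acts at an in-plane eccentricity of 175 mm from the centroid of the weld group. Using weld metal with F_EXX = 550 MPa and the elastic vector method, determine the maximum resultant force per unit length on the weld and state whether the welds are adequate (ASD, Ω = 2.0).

f_max ≈ 2380 N/mm; NOT adequate

Total weld length L_w = 680 mm. Treat welds as unit-width lines.
Polar moment about centroid: J = 2[d³/12 + d(b/2)²] = 2[340³/12 + 340×35²] = 7384000 mm³.
Direct shear f_v = P/L_w = 512×10³ / 680 = 752.9 N/mm (vertical).
Torsion M = P·e = 512×10³ × 175 = 89600000 N·mm.
Critical point at (x, y) = (35, 170) from centroid. f_tx = M·y/J = 2063 N/mm; f_ty = M·x/J = 424.7 N/mm.
Resultant f_max = √[f_tx² + (f_v + f_ty)²] = √[2063² + (752.9 + 424.7)²] = 2375 N/mm.
Capacity per unit length: r_n/Ω = (1/2.0) × 0.6 × 550 × (0.707 × 16) = 1866 N/mm.
2375 > 1866 → NOT adequate.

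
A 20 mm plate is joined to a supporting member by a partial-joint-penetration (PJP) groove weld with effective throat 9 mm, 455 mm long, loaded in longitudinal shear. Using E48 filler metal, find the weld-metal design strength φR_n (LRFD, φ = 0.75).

E48XX → F_EXX = 480 MPa.
Effective throat (given) t_e = 9 mm.
A_we = 9 × 455 = 4095 mm².
F_nw = 0.6 F_EXX = 288 MPa.
φR_n = 0.75 × 288 × 4095 × 10⁻³ = 884.5 kN.

φR_n ≈ 885 kN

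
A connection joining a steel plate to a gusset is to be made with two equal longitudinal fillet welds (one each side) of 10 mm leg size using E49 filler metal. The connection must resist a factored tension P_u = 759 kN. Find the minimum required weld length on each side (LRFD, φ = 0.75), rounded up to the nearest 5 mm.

E49XX → F_EXX = 490 MPa.
Throat t_e = 0.707 × 10 = 7.07 mm.
φr_n = 0.75 × 0.6 × 490 × 7.07 × 10⁻³ = 1.559 kN/mm.
L_req = P_u / φr_n = 759 / 1.559 = 486.9 mm total.
Per side: 486.9 / 2 = 243.4 mm.
Round up → use L = 245 mm on each side.

L = 245 mm on each side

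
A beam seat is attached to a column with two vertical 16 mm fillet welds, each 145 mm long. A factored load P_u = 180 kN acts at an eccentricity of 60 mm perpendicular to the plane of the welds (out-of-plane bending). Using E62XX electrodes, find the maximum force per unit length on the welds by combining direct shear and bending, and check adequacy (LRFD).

f_max ≈ 1660 N/mm; adequate

E62XX → F_EXX = 620 MPa.
L_w = 2 × 145 = 290 mm; section modulus (unit throat) S = 2 × L²/6 = 7008 mm².
Direct shear f_v = P/L_w = 180×10³/290 = 620.7 N/mm.
Moment M = P × e = 180×10³ × 60 = 10800000 N·mm; bending f_b = M/S = 1541 N/mm.
f_max = √(f_v² + f_b²) = √(620.7² + 1541²) = 1661 N/mm.
φr_n = 0.75 × 0.6 × 620 × (0.707 × 16) = 3156 N/mm → adequate.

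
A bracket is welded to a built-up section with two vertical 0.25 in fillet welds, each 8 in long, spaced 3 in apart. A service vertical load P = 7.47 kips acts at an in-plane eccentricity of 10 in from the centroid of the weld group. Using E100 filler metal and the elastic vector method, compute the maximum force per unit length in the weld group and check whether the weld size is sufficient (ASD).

f_max ≈ 2.83 kip/in; adequate

E100XX → F_EXX = 100 ksi.
Total weld length L_w = 16 in. Treat welds as unit-width lines.
Polar moment about centroid: J = 2[d³/12 + d(b/2)²] = 2[8³/12 + 8×1.5²] = 121.3 in³.
Direct shear f_v = P/L_w = 7.47 / 16 = 0.4669 kip/in (vertical).
Torsion M = P·e = 7.47 × 10 = 74.7 kip·in.
Critical point at (x, y) = (1.5, 4) from centroid. f_tx = M·y/J = 2.463 kip/in; f_ty = M·x/J = 0.9235 kip/in.
Resultant f_max = √[f_tx² + (f_v + f_ty)²] = √[2.463² + (0.4669 + 0.9235)²] = 2.828 kip/in.
Capacity per unit length: r_n/Ω = (1/2.0) × 0.6 × 100 × (0.707 × 0.25) = 5.302 kip/in.
2.828 ≤ 5.302 → adequate.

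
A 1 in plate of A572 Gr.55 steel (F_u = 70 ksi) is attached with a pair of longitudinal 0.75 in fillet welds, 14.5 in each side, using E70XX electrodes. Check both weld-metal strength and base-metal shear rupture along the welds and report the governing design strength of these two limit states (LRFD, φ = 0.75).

E70XX → F_EXX = 70 ksi.
t_e = 0.707 × 0.75 = 0.5302 in; L = 29 in.
Weld metal: φR_n = 0.75 × 0.6 × 70 × 0.5302 × 29 = 484.4 kips.
Base metal (shear rupture): φR_n = 0.75 × 0.6 × 70 × 1 × 29 = 913.5 kips.
Governing: weld metal.

φR_n ≈ 484 kips (weld metal governs)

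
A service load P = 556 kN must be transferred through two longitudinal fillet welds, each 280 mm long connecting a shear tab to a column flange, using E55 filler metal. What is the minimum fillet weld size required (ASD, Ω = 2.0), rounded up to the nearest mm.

w = 9 mm

E55XX → F_EXX = 550 MPa.
Total weld length L = 560 mm.
Required throat t_e = P × Ω / (0.6 F_EXX × L) = 556 × 2.0 / (0.6 × 550 × 560 × 10⁻³) = 6.017 mm.
Required leg w = t_e / 0.707 = 8.511 mm → use 9 mm.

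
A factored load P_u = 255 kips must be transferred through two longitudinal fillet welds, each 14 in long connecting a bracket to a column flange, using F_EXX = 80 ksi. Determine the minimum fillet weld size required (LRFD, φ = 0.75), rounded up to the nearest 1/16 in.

Total weld length L = 28 in.
Required throat t_e = P_u / (φ × 0.6 F_EXX × L) = 255 / (0.75 × 0.6 × 80 × 28) = 0.253 in.
Required leg w = t_e / 0.707 = 0.3578 in → use 3/8 in.

w = 3/8 in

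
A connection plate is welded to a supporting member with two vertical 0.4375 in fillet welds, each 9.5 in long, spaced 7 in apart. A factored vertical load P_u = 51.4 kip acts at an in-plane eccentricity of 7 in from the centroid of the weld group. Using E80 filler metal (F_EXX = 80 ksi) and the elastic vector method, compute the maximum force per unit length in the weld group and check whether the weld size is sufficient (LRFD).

f_max ≈ 7.58 kip/in; adequate

Total weld length L_w = 19 in. Treat welds as unit-width lines.
Polar moment about centroid: J = 2[d³/12 + d(b/2)²] = 2[9.5³/12 + 9.5×3.5²] = 375.6 in³.
Direct shear f_v = P/L_w = 51.4 / 19 = 2.705 kip/in (vertical).
Torsion M = P·e = 51.4 × 7 = 359.8 kip·in.
Critical point at (x, y) = (3.5, 4.75) from centroid. f_tx = M·y/J = 4.55 kip/in; f_ty = M·x/J = 3.352 kip/in.
Resultant f_max = √[f_tx² + (f_v + f_ty)²] = √[4.55² + (2.705 + 3.352)²] = 7.576 kip/in.
Capacity per unit length: φr_n = 0.75 × 0.6 × 80 × (0.707 × 0.4375) = 11.14 kip/in.
7.576 ≤ 11.14 → adequate.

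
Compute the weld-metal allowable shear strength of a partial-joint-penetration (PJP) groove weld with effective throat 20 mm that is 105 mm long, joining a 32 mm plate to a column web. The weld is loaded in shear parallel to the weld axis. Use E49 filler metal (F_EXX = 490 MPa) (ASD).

R_n/Ω ≈ 309 kN

Effective throat (given) t_e = 20 mm.
A_we = 20 × 105 = 2100 mm².
F_nw = 0.6 F_EXX = 294 MPa.
R_n/Ω = (294 × 2100) / 2.0 × 10⁻³ = 308.7 kN.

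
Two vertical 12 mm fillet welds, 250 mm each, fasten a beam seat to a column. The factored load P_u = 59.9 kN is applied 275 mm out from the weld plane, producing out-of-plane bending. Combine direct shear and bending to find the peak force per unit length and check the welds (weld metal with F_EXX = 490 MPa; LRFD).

L_w = 2 × 250 = 500 mm; section modulus (unit throat) S = 2 × L²/6 = 20830 mm².
Direct shear f_v = P/L_w = 59.9×10³/500 = 119.8 N/mm.
Moment M = P × e = 59.9×10³ × 275 = 16472000 N·mm; bending f_b = M/S = 790.7 N/mm.
f_max = √(f_v² + f_b²) = √(119.8² + 790.7²) = 799.7 N/mm.
φr_n = 0.75 × 0.6 × 490 × (0.707 × 12) = 1871 N/mm → adequate.

f_max ≈ 800 N/mm; adequate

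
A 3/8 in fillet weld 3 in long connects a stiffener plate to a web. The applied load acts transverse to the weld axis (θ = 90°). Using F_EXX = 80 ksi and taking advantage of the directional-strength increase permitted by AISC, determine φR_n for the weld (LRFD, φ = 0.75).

φR_n ≈ 43 kip

t_e = 0.707 × 0.375 = 0.2651 in; A_we = 0.2651 × 3 = 0.7954 in².
Directional factor: 1.0 + 0.5 sin^1.5(90°) = 1.5.
F_nw = 0.6 × 80 × 1.5 = 72 ksi.
φR_n = 0.75 × 72 × 0.7954 = 42.95 kip.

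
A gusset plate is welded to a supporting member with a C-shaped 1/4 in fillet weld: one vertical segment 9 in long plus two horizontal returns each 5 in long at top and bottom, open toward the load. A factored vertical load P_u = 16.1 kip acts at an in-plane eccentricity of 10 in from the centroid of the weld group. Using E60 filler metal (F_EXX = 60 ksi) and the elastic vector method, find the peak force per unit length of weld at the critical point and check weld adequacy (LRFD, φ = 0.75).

Total weld length L_w = 19 in. Treat welds as unit-width lines.
Centroid: x̄ = 2×5×2.5 / 19 = 1.316 in from the vertical weld.
Polar moment about centroid: J = I_x + I_y = [9³/12 + 2×5×4.5²] + [9×1.316² + 2(5³/12 + 5×1.184²)] = 313.7 in³.
Direct shear f_v = P/L_w = 16.1 / 19 = 0.8474 kip/in (vertical).
Torsion M = P·e = 16.1 × 10 = 161 kip·in.
Critical point at (x, y) = (3.684, 4.5) from centroid. f_tx = M·y/J = 2.31 kip/in; f_ty = M·x/J = 1.891 kip/in.
Resultant f_max = √[f_tx² + (f_v + f_ty)²] = √[2.31² + (0.8474 + 1.891)²] = 3.582 kip/in.
Capacity per unit length: φr_n = 0.75 × 0.6 × 60 × (0.707 × 0.25) = 4.772 kip/in.
3.582 ≤ 4.772 → adequate.

f_max ≈ 3.58 kip/in; adequate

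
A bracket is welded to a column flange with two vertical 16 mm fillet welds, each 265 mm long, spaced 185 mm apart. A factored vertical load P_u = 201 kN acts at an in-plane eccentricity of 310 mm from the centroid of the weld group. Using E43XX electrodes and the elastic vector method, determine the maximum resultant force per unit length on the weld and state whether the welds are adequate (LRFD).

E43XX → F_EXX = 430 MPa.
Total weld length L_w = 530 mm. Treat welds as unit-width lines.
Polar moment about centroid: J = 2[d³/12 + d(b/2)²] = 2[265³/12 + 265×92.5²] = 7636000 mm³.
Direct shear f_v = P/L_w = 201×10³ / 530 = 379.2 N/mm (vertical).
Torsion M = P·e = 201×10³ × 310 = 62310000 N·mm.
Critical point at (x, y) = (92.5, 132.5) from centroid. f_tx = M·y/J = 1081 N/mm; f_ty = M·x/J = 754.8 N/mm.
Resultant f_max = √[f_tx² + (f_v + f_ty)²] = √[1081² + (379.2 + 754.8)²] = 1567 N/mm.
Capacity per unit length: φr_n = 0.75 × 0.6 × 430 × (0.707 × 16) = 2189 N/mm.
1567 ≤ 2189 → adequate.

f_max ≈ 1570 N/mm; adequate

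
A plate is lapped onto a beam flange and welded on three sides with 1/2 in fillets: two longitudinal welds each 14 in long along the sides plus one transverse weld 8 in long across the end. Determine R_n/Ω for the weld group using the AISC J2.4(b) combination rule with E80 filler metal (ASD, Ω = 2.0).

E80XX → F_EXX = 80 ksi.
t_e = 0.707 × 0.5 = 0.3535 in.
R_nwl = 0.6 × 80 × 0.3535 × 28 = 475.1 kips (longitudinal, 2 welds).
R_nwt = 0.6 × 80 × 0.3535 × 8 = 135.7 kips (transverse, base value).
(i) R_nwl + R_nwt = 610.8 kips; (ii) 0.85 R_nwl + 1.5 R_nwt = 607.5 kips.
R_n = max = 610.8 kips [governs: (i)]; R_n/Ω = 305.4 kips.

R_n/Ω ≈ 305 kips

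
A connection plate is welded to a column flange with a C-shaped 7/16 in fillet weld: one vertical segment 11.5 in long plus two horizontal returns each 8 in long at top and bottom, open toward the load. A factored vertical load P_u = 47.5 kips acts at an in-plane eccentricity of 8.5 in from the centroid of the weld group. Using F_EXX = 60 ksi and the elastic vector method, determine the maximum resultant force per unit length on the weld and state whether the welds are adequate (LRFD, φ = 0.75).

Total weld length L_w = 27.5 in. Treat welds as unit-width lines.
Centroid: x̄ = 2×8×4 / 27.5 = 2.327 in from the vertical weld.
Polar moment about centroid: J = I_x + I_y = [11.5³/12 + 2×8×5.75²] + [11.5×2.327² + 2(8³/12 + 8×1.673²)] = 848.1 in³.
Direct shear f_v = P/L_w = 47.5 / 27.5 = 1.727 kip/in (vertical).
Torsion M = P·e = 47.5 × 8.5 = 403.75 kip·in.
Critical point at (x, y) = (5.673, 5.75) from centroid. f_tx = M·y/J = 2.737 kip/in; f_ty = M·x/J = 2.7 kip/in.
Resultant f_max = √[f_tx² + (f_v + f_ty)²] = √[2.737² + (1.727 + 2.7)²] = 5.206 kip/in.
Capacity per unit length: φr_n = 0.75 × 0.6 × 60 × (0.707 × 0.4375) = 8.351 kip/in.
5.206 ≤ 8.351 → adequate.

f_max ≈ 5.21 kip/in; adequate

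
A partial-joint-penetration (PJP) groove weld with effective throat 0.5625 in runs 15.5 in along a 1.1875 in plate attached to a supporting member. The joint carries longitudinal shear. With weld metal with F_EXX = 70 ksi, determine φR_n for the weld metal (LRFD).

Effective throat (given) t_e = 0.5625 in.
A_we = 0.5625 × 15.5 = 8.719 in².
F_nw = 0.6 F_EXX = 42 ksi.
φR_n = 0.75 × 42 × 8.719 = 274.6 kips.

φR_n ≈ 275 kips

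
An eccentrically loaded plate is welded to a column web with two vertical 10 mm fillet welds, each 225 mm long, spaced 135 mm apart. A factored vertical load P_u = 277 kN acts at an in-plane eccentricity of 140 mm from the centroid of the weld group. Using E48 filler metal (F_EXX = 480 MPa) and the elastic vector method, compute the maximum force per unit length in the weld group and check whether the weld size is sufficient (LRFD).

Total weld length L_w = 450 mm. Treat welds as unit-width lines.
Polar moment about centroid: J = 2[d³/12 + d(b/2)²] = 2[225³/12 + 225×67.5²] = 3949000 mm³.
Direct shear f_v = P/L_w = 277×10³ / 450 = 615.6 N/mm (vertical).
Torsion M = P·e = 277×10³ × 140 = 38780000 N·mm.
Critical point at (x, y) = (67.5, 112.5) from centroid. f_tx = M·y/J = 1105 N/mm; f_ty = M·x/J = 662.9 N/mm.
Resultant f_max = √[f_tx² + (f_v + f_ty)²] = √[1105² + (615.6 + 662.9)²] = 1690 N/mm.
Capacity per unit length: φr_n = 0.75 × 0.6 × 480 × (0.707 × 10) = 1527 N/mm.
1690 > 1527 → NOT adequate.

f_max ≈ 1690 N/mm; NOT adequate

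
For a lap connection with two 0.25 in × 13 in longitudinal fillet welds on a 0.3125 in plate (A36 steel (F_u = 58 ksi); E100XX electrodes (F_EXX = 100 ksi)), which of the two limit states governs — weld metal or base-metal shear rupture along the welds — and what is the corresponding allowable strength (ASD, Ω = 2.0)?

t_e = 0.707 × 0.25 = 0.1767 in; L = 26 in.
Weld metal: R_n/Ω = (1/2.0) × 0.6 × 100 × 0.1767 × 26 = 137.9 kip.
Base metal (shear rupture): R_n/Ω = (1/2.0) × 0.6 × 58 × 0.3125 × 26 = 141.4 kip.
Governing: weld metal.

R_n/Ω ≈ 138 kip (weld metal governs)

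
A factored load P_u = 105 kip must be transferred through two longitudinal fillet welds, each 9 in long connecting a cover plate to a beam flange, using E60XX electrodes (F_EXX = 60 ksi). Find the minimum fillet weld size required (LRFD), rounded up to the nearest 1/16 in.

Total weld length L = 18 in.
Required throat t_e = P_u / (φ × 0.6 F_EXX × L) = 105 / (0.75 × 0.6 × 60 × 18) = 0.216 in.
Required leg w = t_e / 0.707 = 0.3056 in → use 5/16 in.

w = 5/16 in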